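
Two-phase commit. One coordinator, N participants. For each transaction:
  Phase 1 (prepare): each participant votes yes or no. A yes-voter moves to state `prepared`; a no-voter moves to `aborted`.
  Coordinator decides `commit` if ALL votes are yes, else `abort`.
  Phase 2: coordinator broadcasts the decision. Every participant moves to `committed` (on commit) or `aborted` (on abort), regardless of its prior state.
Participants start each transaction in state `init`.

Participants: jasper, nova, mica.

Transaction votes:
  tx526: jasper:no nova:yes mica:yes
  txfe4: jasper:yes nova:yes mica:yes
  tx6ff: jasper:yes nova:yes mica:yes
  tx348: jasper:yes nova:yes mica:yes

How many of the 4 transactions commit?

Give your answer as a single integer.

Answer: 3

Derivation:
tx526: no from jasper -> abort (commits=0)
txfe4: all yes -> commit (commits=1)
tx6ff: all yes -> commit (commits=2)
tx348: all yes -> commit (commits=3)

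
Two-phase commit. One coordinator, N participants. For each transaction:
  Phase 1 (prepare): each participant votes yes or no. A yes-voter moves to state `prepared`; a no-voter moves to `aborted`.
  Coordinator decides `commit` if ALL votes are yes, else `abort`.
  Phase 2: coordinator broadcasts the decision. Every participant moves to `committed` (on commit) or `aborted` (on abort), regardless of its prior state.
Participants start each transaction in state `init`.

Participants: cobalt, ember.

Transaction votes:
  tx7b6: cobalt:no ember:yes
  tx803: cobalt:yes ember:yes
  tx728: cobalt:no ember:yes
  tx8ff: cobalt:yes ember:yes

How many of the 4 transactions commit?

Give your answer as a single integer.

tx7b6: no from cobalt -> abort (commits=0)
tx803: all yes -> commit (commits=1)
tx728: no from cobalt -> abort (commits=1)
tx8ff: all yes -> commit (commits=2)

Answer: 2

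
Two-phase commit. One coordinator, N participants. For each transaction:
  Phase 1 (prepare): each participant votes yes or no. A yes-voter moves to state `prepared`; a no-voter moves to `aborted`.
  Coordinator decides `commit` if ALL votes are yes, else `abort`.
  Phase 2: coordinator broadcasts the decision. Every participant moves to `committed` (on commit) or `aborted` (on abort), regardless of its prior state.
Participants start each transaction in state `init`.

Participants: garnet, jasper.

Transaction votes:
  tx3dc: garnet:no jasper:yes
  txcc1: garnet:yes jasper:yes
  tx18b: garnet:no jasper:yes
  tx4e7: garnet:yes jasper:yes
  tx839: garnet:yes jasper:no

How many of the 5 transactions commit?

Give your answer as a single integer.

tx3dc: no from garnet -> abort (commits=0)
txcc1: all yes -> commit (commits=1)
tx18b: no from garnet -> abort (commits=1)
tx4e7: all yes -> commit (commits=2)
tx839: no from jasper -> abort (commits=2)

Answer: 2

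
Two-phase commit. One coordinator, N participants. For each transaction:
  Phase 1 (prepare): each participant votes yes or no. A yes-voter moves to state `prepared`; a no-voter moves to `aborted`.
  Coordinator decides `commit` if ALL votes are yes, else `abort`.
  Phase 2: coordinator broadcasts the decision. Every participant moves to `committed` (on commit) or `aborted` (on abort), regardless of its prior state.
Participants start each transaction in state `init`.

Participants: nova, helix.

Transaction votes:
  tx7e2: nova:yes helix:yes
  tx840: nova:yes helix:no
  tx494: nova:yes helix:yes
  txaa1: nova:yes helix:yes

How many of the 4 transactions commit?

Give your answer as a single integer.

tx7e2: all yes -> commit (commits=1)
tx840: no from helix -> abort (commits=1)
tx494: all yes -> commit (commits=2)
txaa1: all yes -> commit (commits=3)

Answer: 3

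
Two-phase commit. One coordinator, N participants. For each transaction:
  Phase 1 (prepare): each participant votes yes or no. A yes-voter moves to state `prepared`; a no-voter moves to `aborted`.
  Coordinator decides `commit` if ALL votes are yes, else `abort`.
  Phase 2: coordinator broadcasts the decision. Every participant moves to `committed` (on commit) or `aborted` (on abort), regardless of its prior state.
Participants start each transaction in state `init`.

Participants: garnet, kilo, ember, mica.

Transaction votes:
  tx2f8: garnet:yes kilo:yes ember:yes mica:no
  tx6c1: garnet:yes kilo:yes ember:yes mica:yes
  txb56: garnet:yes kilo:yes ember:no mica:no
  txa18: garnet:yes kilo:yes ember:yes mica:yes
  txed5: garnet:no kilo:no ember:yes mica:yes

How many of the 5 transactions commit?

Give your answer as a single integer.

tx2f8: no from mica -> abort (commits=0)
tx6c1: all yes -> commit (commits=1)
txb56: no from ember, mica -> abort (commits=1)
txa18: all yes -> commit (commits=2)
txed5: no from garnet, kilo -> abort (commits=2)

Answer: 2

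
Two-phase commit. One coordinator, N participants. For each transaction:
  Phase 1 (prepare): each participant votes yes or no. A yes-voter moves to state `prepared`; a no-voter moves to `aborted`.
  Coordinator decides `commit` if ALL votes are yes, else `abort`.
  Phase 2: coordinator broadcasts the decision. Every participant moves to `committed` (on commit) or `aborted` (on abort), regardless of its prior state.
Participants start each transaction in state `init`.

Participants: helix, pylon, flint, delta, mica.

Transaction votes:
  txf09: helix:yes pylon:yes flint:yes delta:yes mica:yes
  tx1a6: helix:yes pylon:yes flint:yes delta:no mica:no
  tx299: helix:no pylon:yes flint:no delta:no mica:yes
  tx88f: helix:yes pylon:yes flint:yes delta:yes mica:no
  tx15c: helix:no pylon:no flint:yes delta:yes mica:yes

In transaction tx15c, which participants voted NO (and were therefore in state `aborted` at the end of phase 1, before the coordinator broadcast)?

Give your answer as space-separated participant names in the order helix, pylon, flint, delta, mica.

Txn tx15c phase 1: helix no -> aborted; pylon no -> aborted; flint yes -> prepared; delta yes -> prepared; mica yes -> prepared

Answer: helix pylon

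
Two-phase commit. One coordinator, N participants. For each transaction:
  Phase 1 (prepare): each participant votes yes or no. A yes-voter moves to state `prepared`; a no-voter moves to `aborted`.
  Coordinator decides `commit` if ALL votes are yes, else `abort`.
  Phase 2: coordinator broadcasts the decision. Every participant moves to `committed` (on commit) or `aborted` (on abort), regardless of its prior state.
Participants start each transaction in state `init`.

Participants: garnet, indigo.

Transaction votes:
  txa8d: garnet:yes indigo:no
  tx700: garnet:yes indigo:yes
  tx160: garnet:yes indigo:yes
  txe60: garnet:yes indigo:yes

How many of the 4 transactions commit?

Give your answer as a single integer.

txa8d: no from indigo -> abort (commits=0)
tx700: all yes -> commit (commits=1)
tx160: all yes -> commit (commits=2)
txe60: all yes -> commit (commits=3)

Answer: 3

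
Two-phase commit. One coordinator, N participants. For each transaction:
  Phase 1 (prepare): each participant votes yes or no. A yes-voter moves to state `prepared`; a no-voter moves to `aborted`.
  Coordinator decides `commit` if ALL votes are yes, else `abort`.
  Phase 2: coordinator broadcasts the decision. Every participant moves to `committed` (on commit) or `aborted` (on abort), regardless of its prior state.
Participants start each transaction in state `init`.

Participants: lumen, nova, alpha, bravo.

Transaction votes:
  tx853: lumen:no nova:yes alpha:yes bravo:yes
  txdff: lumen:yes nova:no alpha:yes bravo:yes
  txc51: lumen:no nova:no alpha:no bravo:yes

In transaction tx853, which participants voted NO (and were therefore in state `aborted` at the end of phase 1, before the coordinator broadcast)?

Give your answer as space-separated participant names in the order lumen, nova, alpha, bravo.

Txn tx853 phase 1: lumen no -> aborted; nova yes -> prepared; alpha yes -> prepared; bravo yes -> prepared

Answer: lumen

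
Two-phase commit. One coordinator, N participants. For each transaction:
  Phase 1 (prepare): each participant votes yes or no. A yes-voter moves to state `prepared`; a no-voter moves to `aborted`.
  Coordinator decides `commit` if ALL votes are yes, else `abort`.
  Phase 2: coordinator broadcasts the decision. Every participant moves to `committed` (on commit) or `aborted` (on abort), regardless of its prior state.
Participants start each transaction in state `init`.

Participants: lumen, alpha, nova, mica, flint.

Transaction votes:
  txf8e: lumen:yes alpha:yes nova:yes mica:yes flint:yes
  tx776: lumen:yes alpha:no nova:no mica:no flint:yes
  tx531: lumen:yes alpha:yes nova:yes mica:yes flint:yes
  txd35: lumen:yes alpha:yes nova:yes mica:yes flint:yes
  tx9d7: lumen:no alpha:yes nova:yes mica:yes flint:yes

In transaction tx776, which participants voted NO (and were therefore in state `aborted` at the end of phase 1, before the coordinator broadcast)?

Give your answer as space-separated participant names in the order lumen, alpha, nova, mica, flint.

Txn tx776 phase 1: lumen yes -> prepared; alpha no -> aborted; nova no -> aborted; mica no -> aborted; flint yes -> prepared

Answer: alpha nova mica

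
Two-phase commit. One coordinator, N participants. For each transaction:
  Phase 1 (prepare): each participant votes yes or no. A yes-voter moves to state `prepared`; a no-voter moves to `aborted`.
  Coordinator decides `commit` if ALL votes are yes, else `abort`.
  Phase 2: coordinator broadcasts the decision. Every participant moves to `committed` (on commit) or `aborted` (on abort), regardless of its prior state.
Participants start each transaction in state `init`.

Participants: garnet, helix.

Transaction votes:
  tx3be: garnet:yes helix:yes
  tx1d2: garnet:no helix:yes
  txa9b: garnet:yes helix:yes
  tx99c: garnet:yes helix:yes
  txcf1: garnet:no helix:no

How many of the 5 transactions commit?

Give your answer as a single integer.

tx3be: all yes -> commit (commits=1)
tx1d2: no from garnet -> abort (commits=1)
txa9b: all yes -> commit (commits=2)
tx99c: all yes -> commit (commits=3)
txcf1: no from garnet, helix -> abort (commits=3)

Answer: 3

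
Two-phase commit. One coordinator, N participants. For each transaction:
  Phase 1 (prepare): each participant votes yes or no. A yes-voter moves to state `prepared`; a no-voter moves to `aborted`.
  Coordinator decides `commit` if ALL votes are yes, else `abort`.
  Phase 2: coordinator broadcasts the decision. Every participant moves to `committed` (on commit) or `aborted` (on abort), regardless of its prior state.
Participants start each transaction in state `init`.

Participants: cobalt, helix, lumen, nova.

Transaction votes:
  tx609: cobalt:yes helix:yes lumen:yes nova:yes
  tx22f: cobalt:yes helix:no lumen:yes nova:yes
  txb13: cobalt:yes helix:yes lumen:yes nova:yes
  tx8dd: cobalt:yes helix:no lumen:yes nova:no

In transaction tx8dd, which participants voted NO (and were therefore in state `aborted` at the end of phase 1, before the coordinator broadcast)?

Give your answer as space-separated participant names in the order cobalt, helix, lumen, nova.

Txn tx8dd phase 1: cobalt yes -> prepared; helix no -> aborted; lumen yes -> prepared; nova no -> aborted

Answer: helix nova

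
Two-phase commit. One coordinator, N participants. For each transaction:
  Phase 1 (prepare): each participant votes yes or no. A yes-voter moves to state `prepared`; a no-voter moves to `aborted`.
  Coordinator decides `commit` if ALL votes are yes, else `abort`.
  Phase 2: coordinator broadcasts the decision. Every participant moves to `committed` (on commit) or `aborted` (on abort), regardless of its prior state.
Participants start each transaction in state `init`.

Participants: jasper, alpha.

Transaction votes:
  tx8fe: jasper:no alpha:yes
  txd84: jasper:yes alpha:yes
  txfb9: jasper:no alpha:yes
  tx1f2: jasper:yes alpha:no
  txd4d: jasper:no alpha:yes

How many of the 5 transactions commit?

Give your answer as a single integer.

tx8fe: no from jasper -> abort (commits=0)
txd84: all yes -> commit (commits=1)
txfb9: no from jasper -> abort (commits=1)
tx1f2: no from alpha -> abort (commits=1)
txd4d: no from jasper -> abort (commits=1)

Answer: 1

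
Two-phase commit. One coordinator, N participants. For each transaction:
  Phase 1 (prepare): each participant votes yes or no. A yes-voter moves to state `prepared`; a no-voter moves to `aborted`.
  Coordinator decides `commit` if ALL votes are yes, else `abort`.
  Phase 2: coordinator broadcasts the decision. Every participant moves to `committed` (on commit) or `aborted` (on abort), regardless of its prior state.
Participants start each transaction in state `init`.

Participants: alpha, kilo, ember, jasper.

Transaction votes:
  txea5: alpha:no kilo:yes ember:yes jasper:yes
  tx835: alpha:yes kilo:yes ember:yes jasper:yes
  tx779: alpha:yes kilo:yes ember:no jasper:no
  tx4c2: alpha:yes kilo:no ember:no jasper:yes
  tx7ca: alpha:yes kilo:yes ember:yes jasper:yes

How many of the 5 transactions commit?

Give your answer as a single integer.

txea5: no from alpha -> abort (commits=0)
tx835: all yes -> commit (commits=1)
tx779: no from ember, jasper -> abort (commits=1)
tx4c2: no from kilo, ember -> abort (commits=1)
tx7ca: all yes -> commit (commits=2)

Answer: 2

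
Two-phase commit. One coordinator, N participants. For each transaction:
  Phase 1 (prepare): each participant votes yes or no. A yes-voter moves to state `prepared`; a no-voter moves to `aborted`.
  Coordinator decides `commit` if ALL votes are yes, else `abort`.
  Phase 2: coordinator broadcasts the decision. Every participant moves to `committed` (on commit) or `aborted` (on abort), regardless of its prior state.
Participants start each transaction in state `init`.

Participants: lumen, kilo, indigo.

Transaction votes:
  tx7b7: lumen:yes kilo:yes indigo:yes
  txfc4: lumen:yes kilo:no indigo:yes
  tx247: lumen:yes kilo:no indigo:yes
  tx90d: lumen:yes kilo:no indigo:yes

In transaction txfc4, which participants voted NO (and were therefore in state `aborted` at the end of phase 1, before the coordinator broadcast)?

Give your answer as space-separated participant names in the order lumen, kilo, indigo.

Answer: kilo

Derivation:
Txn txfc4 phase 1: lumen yes -> prepared; kilo no -> aborted; indigo yes -> prepared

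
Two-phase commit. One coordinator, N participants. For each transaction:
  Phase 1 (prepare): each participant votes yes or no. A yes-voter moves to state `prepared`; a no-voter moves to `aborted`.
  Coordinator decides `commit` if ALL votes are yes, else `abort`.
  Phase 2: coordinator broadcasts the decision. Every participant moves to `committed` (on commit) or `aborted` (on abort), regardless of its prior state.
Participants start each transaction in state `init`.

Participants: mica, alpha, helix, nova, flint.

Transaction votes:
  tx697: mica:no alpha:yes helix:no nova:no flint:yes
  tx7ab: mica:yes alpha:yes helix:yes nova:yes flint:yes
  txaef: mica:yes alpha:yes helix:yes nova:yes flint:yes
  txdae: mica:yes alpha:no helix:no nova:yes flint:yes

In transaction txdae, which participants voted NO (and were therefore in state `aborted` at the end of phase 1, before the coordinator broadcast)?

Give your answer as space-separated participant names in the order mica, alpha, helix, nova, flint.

Answer: alpha helix

Derivation:
Txn txdae phase 1: mica yes -> prepared; alpha no -> aborted; helix no -> aborted; nova yes -> prepared; flint yes -> prepared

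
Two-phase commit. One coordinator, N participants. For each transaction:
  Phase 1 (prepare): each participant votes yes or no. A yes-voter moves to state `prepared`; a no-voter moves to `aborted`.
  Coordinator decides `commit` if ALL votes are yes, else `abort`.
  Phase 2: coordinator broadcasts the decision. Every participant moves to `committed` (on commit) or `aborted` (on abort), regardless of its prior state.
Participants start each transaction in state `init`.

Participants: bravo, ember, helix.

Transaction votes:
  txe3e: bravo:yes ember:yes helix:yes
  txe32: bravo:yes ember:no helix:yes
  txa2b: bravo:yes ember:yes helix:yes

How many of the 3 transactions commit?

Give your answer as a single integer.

Answer: 2

Derivation:
txe3e: all yes -> commit (commits=1)
txe32: no from ember -> abort (commits=1)
txa2b: all yes -> commit (commits=2)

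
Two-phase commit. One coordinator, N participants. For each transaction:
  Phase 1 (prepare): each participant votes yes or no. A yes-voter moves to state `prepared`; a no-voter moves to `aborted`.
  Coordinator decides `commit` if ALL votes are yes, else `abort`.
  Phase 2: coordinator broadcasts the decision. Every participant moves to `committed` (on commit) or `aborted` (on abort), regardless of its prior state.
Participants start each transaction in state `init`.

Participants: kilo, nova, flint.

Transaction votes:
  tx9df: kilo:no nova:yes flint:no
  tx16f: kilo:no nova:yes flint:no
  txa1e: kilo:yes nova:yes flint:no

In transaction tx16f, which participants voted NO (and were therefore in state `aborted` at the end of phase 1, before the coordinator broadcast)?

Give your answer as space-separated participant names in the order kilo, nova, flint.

Answer: kilo flint

Derivation:
Txn tx16f phase 1: kilo no -> aborted; nova yes -> prepared; flint no -> aborted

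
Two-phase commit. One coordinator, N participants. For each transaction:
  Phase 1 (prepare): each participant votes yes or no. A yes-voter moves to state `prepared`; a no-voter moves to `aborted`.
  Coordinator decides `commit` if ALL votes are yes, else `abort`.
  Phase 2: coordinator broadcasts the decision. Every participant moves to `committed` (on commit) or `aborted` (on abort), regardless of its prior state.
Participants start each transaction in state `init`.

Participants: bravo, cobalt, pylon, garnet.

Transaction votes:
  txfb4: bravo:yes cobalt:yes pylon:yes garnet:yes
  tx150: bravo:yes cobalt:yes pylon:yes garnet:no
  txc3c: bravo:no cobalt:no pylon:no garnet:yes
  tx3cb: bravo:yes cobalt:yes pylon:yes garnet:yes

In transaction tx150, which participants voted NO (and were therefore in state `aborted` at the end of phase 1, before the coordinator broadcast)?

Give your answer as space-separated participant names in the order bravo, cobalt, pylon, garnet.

Txn tx150 phase 1: bravo yes -> prepared; cobalt yes -> prepared; pylon yes -> prepared; garnet no -> aborted

Answer: garnet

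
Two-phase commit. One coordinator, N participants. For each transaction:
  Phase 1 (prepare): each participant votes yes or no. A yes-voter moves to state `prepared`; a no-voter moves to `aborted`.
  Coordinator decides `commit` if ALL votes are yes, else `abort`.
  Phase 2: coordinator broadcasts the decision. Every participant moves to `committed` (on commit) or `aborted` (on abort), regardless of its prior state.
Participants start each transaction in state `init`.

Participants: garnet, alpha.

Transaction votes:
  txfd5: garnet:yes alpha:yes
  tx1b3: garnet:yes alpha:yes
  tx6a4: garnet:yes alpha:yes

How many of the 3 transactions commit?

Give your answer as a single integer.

Answer: 3

Derivation:
txfd5: all yes -> commit (commits=1)
tx1b3: all yes -> commit (commits=2)
tx6a4: all yes -> commit (commits=3)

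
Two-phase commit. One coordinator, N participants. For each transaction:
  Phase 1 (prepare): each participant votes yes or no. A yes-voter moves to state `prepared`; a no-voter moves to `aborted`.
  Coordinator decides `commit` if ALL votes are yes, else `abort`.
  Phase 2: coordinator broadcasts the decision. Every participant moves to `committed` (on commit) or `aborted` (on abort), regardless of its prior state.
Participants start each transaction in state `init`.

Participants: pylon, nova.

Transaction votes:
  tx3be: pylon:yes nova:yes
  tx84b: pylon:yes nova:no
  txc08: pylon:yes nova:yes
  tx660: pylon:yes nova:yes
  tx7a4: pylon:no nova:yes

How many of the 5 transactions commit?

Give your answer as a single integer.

tx3be: all yes -> commit (commits=1)
tx84b: no from nova -> abort (commits=1)
txc08: all yes -> commit (commits=2)
tx660: all yes -> commit (commits=3)
tx7a4: no from pylon -> abort (commits=3)

Answer: 3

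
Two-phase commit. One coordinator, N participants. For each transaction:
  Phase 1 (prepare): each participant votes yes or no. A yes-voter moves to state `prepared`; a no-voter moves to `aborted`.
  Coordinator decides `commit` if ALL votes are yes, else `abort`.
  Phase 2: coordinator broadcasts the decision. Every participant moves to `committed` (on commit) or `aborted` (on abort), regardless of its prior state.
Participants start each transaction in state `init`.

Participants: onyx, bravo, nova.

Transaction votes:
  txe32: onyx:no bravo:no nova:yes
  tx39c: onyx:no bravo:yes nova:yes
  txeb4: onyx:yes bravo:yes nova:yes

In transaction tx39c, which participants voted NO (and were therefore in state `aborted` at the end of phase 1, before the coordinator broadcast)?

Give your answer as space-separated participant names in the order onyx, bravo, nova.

Txn tx39c phase 1: onyx no -> aborted; bravo yes -> prepared; nova yes -> prepared

Answer: onyx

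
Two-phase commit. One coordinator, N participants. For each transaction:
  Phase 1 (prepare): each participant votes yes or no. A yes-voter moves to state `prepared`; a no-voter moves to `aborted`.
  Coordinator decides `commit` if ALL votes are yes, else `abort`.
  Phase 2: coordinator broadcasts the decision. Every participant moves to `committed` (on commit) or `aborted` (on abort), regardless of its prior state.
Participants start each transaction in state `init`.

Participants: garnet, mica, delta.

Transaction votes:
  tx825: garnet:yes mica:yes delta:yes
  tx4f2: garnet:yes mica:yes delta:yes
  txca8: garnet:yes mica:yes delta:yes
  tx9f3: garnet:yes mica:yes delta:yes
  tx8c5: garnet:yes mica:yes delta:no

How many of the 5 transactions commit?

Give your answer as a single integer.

Answer: 4

Derivation:
tx825: all yes -> commit (commits=1)
tx4f2: all yes -> commit (commits=2)
txca8: all yes -> commit (commits=3)
tx9f3: all yes -> commit (commits=4)
tx8c5: no from delta -> abort (commits=4)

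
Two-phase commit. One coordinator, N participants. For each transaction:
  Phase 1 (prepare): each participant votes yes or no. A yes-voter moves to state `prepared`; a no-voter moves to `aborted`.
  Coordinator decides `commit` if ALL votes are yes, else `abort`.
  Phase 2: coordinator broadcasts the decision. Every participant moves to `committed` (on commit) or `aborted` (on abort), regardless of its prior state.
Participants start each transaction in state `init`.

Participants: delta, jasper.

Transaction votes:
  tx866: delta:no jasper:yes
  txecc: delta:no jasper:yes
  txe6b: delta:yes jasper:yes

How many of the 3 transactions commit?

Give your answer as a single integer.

tx866: no from delta -> abort (commits=0)
txecc: no from delta -> abort (commits=0)
txe6b: all yes -> commit (commits=1)

Answer: 1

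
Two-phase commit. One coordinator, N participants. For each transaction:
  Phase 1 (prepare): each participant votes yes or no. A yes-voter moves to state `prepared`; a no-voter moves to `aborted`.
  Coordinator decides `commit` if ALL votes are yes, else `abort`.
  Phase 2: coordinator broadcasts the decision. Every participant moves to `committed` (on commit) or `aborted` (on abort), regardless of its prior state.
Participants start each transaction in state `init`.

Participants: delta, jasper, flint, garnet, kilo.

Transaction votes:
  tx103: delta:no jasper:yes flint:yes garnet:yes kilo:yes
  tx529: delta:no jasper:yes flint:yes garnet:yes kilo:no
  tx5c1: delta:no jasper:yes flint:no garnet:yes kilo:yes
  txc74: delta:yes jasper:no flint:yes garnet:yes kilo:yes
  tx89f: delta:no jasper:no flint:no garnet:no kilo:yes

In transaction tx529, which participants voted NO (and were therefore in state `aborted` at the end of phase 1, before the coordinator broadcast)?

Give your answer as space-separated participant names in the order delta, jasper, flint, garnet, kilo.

Answer: delta kilo

Derivation:
Txn tx529 phase 1: delta no -> aborted; jasper yes -> prepared; flint yes -> prepared; garnet yes -> prepared; kilo no -> aborted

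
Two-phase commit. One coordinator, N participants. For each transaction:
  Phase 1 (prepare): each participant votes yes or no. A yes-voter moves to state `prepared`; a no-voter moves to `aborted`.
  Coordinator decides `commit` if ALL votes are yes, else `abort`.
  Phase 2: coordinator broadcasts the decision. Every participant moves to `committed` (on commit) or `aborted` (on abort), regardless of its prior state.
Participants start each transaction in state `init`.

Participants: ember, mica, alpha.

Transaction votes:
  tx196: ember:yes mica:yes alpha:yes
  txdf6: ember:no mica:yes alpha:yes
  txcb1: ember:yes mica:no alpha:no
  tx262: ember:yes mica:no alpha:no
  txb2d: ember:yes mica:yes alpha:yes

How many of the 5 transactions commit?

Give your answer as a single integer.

tx196: all yes -> commit (commits=1)
txdf6: no from ember -> abort (commits=1)
txcb1: no from mica, alpha -> abort (commits=1)
tx262: no from mica, alpha -> abort (commits=1)
txb2d: all yes -> commit (commits=2)

Answer: 2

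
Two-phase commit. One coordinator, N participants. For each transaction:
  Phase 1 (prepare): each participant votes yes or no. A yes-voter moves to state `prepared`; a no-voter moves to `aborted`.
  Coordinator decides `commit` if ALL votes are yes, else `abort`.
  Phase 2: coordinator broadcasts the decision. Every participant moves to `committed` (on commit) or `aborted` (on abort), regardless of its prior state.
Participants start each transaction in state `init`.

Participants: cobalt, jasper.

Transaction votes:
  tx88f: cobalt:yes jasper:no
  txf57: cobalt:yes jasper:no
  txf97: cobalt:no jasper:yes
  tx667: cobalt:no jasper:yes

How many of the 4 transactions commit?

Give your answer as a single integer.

Answer: 0

Derivation:
tx88f: no from jasper -> abort (commits=0)
txf57: no from jasper -> abort (commits=0)
txf97: no from cobalt -> abort (commits=0)
tx667: no from cobalt -> abort (commits=0)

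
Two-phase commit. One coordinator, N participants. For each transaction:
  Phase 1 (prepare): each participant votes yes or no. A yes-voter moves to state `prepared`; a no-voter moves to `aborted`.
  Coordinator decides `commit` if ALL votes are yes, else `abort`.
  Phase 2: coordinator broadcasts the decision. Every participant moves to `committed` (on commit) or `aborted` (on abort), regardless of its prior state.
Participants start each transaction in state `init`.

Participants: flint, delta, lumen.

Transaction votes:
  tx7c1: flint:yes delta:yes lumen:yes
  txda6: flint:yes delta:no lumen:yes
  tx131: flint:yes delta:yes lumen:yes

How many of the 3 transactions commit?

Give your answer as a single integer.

Answer: 2

Derivation:
tx7c1: all yes -> commit (commits=1)
txda6: no from delta -> abort (commits=1)
tx131: all yes -> commit (commits=2)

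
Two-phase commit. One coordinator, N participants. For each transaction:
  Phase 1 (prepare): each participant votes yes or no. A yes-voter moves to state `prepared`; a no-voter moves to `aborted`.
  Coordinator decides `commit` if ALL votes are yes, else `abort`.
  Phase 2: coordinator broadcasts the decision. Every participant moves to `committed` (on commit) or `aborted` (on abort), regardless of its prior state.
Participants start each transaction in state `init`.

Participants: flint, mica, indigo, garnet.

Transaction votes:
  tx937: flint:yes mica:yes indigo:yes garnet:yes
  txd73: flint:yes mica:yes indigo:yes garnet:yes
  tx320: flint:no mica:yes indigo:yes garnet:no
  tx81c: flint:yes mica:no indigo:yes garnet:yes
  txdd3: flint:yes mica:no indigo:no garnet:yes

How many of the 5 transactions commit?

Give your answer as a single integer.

Answer: 2

Derivation:
tx937: all yes -> commit (commits=1)
txd73: all yes -> commit (commits=2)
tx320: no from flint, garnet -> abort (commits=2)
tx81c: no from mica -> abort (commits=2)
txdd3: no from mica, indigo -> abort (commits=2)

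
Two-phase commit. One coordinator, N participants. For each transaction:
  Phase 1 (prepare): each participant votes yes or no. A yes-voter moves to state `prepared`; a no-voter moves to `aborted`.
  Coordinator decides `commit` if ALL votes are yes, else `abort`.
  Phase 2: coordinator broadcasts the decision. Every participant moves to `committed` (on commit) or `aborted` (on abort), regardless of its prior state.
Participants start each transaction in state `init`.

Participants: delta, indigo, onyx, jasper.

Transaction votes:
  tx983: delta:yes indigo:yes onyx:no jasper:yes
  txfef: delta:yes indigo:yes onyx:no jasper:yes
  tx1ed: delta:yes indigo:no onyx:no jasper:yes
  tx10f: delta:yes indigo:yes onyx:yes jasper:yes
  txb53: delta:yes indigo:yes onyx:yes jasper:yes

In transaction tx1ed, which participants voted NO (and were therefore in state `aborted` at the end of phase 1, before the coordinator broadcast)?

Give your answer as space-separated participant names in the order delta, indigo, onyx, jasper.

Answer: indigo onyx

Derivation:
Txn tx1ed phase 1: delta yes -> prepared; indigo no -> aborted; onyx no -> aborted; jasper yes -> prepared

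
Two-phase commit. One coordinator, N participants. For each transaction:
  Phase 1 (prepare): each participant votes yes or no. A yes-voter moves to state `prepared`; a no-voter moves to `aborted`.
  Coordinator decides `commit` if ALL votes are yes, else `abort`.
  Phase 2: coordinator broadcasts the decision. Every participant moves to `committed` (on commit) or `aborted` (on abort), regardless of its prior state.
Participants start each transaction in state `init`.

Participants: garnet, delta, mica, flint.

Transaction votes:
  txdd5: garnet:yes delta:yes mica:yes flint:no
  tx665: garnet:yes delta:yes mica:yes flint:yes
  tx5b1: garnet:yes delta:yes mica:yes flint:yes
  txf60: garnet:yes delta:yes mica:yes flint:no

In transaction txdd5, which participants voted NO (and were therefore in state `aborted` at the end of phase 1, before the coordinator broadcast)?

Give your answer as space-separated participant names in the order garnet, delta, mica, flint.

Txn txdd5 phase 1: garnet yes -> prepared; delta yes -> prepared; mica yes -> prepared; flint no -> aborted

Answer: flint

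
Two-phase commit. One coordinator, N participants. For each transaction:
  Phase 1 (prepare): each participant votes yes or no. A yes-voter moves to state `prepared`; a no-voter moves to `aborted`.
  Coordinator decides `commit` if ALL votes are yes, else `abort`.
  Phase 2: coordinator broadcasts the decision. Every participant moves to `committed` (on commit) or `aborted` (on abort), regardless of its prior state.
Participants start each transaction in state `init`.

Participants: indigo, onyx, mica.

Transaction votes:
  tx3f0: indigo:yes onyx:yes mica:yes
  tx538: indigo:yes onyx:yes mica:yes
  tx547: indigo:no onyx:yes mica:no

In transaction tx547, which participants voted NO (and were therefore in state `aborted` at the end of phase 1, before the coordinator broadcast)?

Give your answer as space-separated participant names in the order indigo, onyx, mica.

Answer: indigo mica

Derivation:
Txn tx547 phase 1: indigo no -> aborted; onyx yes -> prepared; mica no -> aborted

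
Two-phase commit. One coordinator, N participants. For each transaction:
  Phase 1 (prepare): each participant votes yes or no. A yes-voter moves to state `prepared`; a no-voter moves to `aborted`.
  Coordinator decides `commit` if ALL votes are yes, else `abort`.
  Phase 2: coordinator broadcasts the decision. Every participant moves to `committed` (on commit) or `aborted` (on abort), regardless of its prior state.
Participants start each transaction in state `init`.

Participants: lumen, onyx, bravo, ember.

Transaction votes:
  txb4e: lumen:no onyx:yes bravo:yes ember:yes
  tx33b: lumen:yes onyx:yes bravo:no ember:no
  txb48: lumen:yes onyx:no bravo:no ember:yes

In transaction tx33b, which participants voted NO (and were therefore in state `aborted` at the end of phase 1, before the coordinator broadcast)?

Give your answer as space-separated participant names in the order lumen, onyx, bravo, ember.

Txn tx33b phase 1: lumen yes -> prepared; onyx yes -> prepared; bravo no -> aborted; ember no -> aborted

Answer: bravo ember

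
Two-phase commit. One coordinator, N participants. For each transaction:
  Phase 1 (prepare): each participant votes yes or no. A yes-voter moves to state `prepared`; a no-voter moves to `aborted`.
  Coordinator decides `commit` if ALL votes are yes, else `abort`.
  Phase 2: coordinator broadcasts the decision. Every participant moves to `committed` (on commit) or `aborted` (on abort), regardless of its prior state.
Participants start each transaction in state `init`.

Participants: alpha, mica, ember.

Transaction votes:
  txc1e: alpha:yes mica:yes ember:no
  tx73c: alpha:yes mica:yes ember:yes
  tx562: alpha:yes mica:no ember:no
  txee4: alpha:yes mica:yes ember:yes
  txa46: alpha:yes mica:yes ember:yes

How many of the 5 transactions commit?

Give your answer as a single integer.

Answer: 3

Derivation:
txc1e: no from ember -> abort (commits=0)
tx73c: all yes -> commit (commits=1)
tx562: no from mica, ember -> abort (commits=1)
txee4: all yes -> commit (commits=2)
txa46: all yes -> commit (commits=3)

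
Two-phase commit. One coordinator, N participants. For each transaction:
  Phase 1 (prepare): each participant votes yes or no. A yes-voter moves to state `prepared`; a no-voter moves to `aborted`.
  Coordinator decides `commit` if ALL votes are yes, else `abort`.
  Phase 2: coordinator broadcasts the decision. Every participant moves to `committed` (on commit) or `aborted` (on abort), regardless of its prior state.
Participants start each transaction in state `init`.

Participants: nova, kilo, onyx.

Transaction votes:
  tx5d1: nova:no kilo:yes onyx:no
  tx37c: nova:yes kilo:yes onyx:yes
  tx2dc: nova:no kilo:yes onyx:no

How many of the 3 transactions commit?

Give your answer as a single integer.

Answer: 1

Derivation:
tx5d1: no from nova, onyx -> abort (commits=0)
tx37c: all yes -> commit (commits=1)
tx2dc: no from nova, onyx -> abort (commits=1)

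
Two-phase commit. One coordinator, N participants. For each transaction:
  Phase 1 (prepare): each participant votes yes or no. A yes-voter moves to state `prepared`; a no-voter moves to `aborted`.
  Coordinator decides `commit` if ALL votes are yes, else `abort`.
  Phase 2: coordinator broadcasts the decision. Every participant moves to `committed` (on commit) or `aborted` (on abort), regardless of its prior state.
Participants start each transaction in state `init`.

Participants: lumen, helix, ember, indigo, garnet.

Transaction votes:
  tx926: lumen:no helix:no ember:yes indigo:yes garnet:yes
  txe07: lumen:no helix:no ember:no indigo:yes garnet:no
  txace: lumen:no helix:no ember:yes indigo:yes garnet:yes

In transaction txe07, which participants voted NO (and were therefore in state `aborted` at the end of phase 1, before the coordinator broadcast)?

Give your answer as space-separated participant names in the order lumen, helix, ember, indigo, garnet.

Txn txe07 phase 1: lumen no -> aborted; helix no -> aborted; ember no -> aborted; indigo yes -> prepared; garnet no -> aborted

Answer: lumen helix ember garnet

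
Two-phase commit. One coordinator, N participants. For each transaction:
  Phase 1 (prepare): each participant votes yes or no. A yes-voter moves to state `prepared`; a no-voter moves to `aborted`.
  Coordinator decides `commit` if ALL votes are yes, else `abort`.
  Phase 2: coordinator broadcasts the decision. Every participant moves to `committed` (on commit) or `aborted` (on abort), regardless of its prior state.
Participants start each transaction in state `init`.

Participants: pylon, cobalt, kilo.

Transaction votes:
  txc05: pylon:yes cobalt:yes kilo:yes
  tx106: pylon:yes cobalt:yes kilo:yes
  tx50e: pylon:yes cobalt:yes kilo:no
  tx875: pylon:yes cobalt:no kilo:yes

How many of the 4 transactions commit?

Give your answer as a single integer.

Answer: 2

Derivation:
txc05: all yes -> commit (commits=1)
tx106: all yes -> commit (commits=2)
tx50e: no from kilo -> abort (commits=2)
tx875: no from cobalt -> abort (commits=2)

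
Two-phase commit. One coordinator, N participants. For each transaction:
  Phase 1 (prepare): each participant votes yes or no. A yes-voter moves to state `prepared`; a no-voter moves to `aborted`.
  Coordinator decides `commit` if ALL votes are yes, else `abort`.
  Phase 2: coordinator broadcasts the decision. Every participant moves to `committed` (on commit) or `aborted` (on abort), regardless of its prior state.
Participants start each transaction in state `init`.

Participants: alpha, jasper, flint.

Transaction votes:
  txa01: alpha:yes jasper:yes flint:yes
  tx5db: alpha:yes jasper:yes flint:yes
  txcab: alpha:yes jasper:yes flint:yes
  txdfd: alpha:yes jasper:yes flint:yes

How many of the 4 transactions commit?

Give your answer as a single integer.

Answer: 4

Derivation:
txa01: all yes -> commit (commits=1)
tx5db: all yes -> commit (commits=2)
txcab: all yes -> commit (commits=3)
txdfd: all yes -> commit (commits=4)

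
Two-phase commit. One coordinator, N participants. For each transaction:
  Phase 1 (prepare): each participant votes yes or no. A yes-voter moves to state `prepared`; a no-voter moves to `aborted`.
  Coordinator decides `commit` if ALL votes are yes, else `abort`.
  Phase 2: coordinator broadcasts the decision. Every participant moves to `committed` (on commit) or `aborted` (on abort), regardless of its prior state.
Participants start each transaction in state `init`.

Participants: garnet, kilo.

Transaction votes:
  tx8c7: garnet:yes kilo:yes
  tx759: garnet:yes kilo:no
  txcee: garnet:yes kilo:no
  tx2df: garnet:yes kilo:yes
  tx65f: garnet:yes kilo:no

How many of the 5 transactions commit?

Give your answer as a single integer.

tx8c7: all yes -> commit (commits=1)
tx759: no from kilo -> abort (commits=1)
txcee: no from kilo -> abort (commits=1)
tx2df: all yes -> commit (commits=2)
tx65f: no from kilo -> abort (commits=2)

Answer: 2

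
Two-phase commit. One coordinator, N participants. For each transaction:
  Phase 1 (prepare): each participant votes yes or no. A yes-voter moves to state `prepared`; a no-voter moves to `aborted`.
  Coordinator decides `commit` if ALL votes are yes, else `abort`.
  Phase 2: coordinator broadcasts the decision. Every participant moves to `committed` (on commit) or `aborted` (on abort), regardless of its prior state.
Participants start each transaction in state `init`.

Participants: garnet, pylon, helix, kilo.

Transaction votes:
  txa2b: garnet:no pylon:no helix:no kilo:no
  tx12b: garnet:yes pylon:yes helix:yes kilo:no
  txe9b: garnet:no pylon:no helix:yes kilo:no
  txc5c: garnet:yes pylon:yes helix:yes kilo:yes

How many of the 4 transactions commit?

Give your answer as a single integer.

Answer: 1

Derivation:
txa2b: no from garnet, pylon, helix, kilo -> abort (commits=0)
tx12b: no from kilo -> abort (commits=0)
txe9b: no from garnet, pylon, kilo -> abort (commits=0)
txc5c: all yes -> commit (commits=1)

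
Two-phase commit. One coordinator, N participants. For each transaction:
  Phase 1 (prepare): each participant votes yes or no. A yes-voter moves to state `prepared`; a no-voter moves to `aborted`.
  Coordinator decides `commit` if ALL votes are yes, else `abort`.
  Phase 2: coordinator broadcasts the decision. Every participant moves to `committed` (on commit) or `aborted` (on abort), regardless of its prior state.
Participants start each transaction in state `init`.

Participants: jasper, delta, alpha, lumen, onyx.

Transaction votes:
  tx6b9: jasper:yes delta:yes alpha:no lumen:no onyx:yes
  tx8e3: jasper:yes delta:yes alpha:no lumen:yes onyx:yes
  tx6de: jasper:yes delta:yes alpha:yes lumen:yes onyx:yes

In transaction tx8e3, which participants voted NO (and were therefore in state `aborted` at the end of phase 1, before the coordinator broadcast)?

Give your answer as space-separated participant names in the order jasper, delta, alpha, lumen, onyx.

Answer: alpha

Derivation:
Txn tx8e3 phase 1: jasper yes -> prepared; delta yes -> prepared; alpha no -> aborted; lumen yes -> prepared; onyx yes -> prepared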